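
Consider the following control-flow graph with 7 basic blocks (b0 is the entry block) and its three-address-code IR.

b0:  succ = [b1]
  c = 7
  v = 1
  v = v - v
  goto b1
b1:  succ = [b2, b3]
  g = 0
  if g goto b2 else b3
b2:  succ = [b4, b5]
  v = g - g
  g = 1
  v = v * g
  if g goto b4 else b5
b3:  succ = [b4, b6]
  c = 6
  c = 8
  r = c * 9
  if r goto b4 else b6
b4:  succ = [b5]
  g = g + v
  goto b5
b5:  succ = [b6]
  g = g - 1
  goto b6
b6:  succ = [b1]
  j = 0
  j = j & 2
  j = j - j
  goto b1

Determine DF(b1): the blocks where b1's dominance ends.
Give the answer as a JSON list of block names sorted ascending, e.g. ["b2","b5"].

idom tree: b1←b0 b2←b1 b3←b1 b4←b1 b5←b1 b6←b1
Dom at joins:
  b1: preds {b0,b6}: {b0} ∩ {b0,b1,b6} = {b0}; idom=b0
  b4: preds {b2,b3}: {b0,b1,b2} ∩ {b0,b1,b3} = {b0,b1}; idom=b1
  b5: preds {b2,b4}: {b0,b1,b2} ∩ {b0,b1,b4} = {b0,b1}; idom=b1
  b6: preds {b3,b5}: {b0,b1,b3} ∩ {b0,b1,b5} = {b0,b1}; idom=b1

DF derivation:
  b1←b0: walk · to b0
  b1←b6: walk b6→b1 to b0
  b4←b2: walk b2 to b1
  b4←b3: walk b3 to b1
  b5←b2: walk b2 to b1
  b5←b4: walk b4 to b1
  b6←b3: walk b3 to b1
  b6←b5: walk b5 to b1
  b0 → ∅
  b1 → {b1}
  b2 → {b4,b5}
  b3 → {b4,b6}
  b4 → {b5}
  b5 → {b6}
  b6 → {b1}

DF(b1) = ["b1"]

Answer: ["b1"]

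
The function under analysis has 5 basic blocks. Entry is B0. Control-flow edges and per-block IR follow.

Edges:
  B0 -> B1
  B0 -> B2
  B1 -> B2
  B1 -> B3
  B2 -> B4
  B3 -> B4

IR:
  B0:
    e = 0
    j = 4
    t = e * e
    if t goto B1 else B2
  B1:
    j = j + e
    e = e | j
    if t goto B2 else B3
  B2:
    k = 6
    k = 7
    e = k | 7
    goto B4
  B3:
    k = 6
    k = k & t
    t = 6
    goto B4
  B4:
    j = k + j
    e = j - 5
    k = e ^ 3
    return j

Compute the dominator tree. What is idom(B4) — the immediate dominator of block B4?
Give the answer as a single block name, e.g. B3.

Answer: B0

Derivation:
idom tree: B1←B0 B2←B0 B3←B1 B4←B0
Dom at joins:
  B2: preds {B0,B1}: {B0} ∩ {B0,B1} = {B0}; idom=B0
  B4: preds {B2,B3}: {B0,B2} ∩ {B0,B1,B3} = {B0}; idom=B0

idom(B4) = B0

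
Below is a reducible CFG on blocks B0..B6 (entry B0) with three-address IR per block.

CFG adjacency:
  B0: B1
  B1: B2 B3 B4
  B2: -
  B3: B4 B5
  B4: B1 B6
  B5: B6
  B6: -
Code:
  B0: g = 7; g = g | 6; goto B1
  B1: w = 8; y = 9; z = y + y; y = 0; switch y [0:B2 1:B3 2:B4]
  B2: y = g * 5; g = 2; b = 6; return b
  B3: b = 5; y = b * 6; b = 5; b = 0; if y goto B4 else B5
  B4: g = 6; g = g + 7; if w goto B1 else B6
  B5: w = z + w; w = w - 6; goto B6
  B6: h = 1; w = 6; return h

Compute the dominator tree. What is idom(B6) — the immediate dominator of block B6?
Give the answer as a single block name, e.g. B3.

Answer: B1

Working:
idom tree: B1←B0 B2←B1 B3←B1 B4←B1 B5←B3 B6←B1
Dom at joins:
  B1: preds {B0,B4}: {B0} ∩ {B0,B1,B4} = {B0}; idom=B0
  B4: preds {B1,B3}: {B0,B1} ∩ {B0,B1,B3} = {B0,B1}; idom=B1
  B6: preds {B4,B5}: {B0,B1,B4} ∩ {B0,B1,B3,B5} = {B0,B1}; idom=B1

idom(B6) = B1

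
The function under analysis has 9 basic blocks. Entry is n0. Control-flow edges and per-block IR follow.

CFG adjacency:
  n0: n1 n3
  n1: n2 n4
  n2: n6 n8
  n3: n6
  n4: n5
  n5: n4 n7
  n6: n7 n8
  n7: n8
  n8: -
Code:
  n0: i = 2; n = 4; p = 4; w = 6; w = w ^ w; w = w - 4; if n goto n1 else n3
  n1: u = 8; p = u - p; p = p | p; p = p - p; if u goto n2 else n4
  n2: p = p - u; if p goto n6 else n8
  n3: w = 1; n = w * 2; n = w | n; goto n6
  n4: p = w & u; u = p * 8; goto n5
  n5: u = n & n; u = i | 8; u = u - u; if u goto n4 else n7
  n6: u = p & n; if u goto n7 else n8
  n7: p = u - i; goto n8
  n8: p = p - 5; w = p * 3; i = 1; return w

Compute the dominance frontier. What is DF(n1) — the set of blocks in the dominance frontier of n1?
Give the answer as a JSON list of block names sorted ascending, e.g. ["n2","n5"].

idom tree: n1←n0 n2←n1 n3←n0 n4←n1 n5←n4 n6←n0 n7←n0 n8←n0
Join-block Dom:
  n4: preds {n1,n5}: {n0,n1} ∩ {n0,n1,n4,n5} = {n0,n1}; idom=n1
  n6: preds {n2,n3}: {n0,n1,n2} ∩ {n0,n3} = {n0}; idom=n0
  n7: preds {n5,n6}: {n0,n1,n4,n5} ∩ {n0,n6} = {n0}; idom=n0
  n8: preds {n2,n6,n7}: {n0,n1,n2} ∩ {n0,n6} ∩ {n0,n7} = {n0}; idom=n0

DF derivation:
  n4←n1: walk · to n1
  n4←n5: walk n5→n4 to n1
  n6←n2: walk n2→n1 to n0
  n6←n3: walk n3 to n0
  n7←n5: walk n5→n4→n1 to n0
  n7←n6: walk n6 to n0
  n8←n2: walk n2→n1 to n0
  n8←n6: walk n6 to n0
  n8←n7: walk n7 to n0
  DF(n0)=∅
  DF(n1)={n6,n7,n8}
  DF(n2)={n6,n8}
  DF(n3)={n6}
  DF(n4)={n4,n7}
  DF(n5)={n4,n7}
  DF(n6)={n7,n8}
  DF(n7)={n8}
  DF(n8)=∅

DF(n1) = ["n6", "n7", "n8"]

Answer: ["n6", "n7", "n8"]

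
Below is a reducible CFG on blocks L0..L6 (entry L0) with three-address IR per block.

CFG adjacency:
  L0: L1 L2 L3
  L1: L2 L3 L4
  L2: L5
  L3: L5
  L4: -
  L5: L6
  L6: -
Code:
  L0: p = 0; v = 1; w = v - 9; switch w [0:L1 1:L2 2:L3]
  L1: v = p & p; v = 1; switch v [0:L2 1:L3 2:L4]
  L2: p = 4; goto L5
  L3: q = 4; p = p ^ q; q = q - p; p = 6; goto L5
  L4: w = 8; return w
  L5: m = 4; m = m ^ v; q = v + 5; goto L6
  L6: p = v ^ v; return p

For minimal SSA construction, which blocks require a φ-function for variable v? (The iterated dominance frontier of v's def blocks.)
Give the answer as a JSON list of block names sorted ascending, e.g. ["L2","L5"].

idom tree: L1←L0 L2←L0 L3←L0 L4←L1 L5←L0 L6←L5
Join-block Dom:
  L2: preds {L0,L1}: {L0} ∩ {L0,L1} = {L0}; idom=L0
  L3: preds {L0,L1}: {L0} ∩ {L0,L1} = {L0}; idom=L0
  L5: preds {L2,L3}: {L0,L2} ∩ {L0,L3} = {L0}; idom=L0

Frontier:
  join L2 pred L0: · stop@L0
  join L2 pred L1: L1 stop@L0
  join L3 pred L0: · stop@L0
  join L3 pred L1: L1 stop@L0
  join L5 pred L2: L2 stop@L0
  join L5 pred L3: L3 stop@L0
  L0 → ∅
  L1 → {L2,L3}
  L2 → {L5}
  L3 → {L5}
  L4 → ∅
  L5 → ∅
  L6 → ∅

φ for v: defs {L0,L1}
  DF⁺ = {L2,L3,L5}

Answer: ["L2", "L3", "L5"]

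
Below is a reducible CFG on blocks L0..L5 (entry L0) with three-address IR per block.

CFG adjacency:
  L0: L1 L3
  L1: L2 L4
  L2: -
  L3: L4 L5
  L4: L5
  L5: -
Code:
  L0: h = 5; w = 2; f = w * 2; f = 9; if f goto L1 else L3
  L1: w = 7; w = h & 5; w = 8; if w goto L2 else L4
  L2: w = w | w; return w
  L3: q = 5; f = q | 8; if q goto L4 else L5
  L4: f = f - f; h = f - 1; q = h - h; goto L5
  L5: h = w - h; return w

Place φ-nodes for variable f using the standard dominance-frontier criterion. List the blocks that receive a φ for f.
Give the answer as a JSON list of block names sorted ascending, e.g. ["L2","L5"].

Answer: ["L4", "L5"]

Derivation:
idom tree: L1←L0 L2←L1 L3←L0 L4←L0 L5←L0
Dom∩ at merges:
  L4: preds {L1,L3}: {L0,L1} ∩ {L0,L3} = {L0}; idom=L0
  L5: preds {L3,L4}: {L0,L3} ∩ {L0,L4} = {L0}; idom=L0

DF walk-up:
  join L4 pred L1: L1 stop@L0
  join L4 pred L3: L3 stop@L0
  join L5 pred L3: L3 stop@L0
  join L5 pred L4: L4 stop@L0
  L0: DF=∅
  L1: DF={L4}
  L2: DF=∅
  L3: DF={L4,L5}
  L4: DF={L5}
  L5: DF=∅

φ for f: defs {L0,L3,L4}
  DF⁺ = {L4,L5}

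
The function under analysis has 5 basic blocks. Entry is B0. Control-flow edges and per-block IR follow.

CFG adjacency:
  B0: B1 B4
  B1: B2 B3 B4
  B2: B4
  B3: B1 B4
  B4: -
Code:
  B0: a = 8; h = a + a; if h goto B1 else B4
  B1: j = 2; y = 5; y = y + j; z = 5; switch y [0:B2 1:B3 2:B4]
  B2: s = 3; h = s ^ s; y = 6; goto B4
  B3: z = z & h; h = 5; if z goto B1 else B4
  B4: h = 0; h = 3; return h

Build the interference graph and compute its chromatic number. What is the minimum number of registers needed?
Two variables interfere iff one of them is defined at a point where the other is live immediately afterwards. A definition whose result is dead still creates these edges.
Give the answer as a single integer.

Answer: 3

Derivation:
Per-block:
  B0 def {a,h} use ∅
  B1 def {j,y,z} use ∅
  B2 def {h,s,y} use ∅
  B3 def {h,z} use {h,z}
  B4 def {h} use ∅

Backward fixpoint:
  B0 li=∅ lo={h}
  B1 li={h} lo={h,z}
  B2 li=∅ lo=∅
  B3 li={h,z} lo={h}
  B4 li=∅ lo=∅

Conflict graph:
  a — ∅
  h — {j,y,z}
  j — {h,y}
  s — ∅
  y — {h,j,z}
  z — {h,y}

Registers:
  lower bound: {h,j,y} mutually conflict ⇒ χ ≥ 3
  assign a→r0 h→r0 j→r2 s→r0 y→r1 z→r2 — no edge inside a register ⇒ χ ≤ 3
  χ = 3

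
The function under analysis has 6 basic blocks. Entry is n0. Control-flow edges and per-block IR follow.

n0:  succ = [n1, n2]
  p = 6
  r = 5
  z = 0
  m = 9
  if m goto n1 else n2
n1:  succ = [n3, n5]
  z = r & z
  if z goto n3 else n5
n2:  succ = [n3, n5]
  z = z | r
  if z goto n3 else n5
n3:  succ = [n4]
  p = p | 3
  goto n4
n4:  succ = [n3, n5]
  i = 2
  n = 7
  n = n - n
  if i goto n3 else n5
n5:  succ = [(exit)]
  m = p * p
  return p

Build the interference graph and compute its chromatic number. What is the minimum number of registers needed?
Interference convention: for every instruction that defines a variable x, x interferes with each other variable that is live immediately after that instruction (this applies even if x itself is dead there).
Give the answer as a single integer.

Per-block:
  n0: def={m,p,r,z} ue=∅
  n1: def={z} ue={r,z}
  n2: def={z} ue={r,z}
  n3: def={p} ue={p}
  n4: def={i,n} ue=∅
  n5: def={m} ue={p}

Liveness:
  n0: in=∅ out={p,r,z}
  n1: in={p,r,z} out={p}
  n2: in={p,r,z} out={p}
  n3: in={p} out={p}
  n4: in={p} out={p}
  n5: in={p} out=∅

Interference:
  i: {n,p}
  m: {p,r,z}
  n: {i,p}
  p: {i,m,n,r,z}
  r: {m,p,z}
  z: {m,p,r}

Colouring:
  {m,p,r,z} pairwise interfere (4-clique) ⇒ χ ≥ 4
  4-colouring: R0={p}  R1={i,m}  R2={n,r}  R3={z}
  χ = 4

Answer: 4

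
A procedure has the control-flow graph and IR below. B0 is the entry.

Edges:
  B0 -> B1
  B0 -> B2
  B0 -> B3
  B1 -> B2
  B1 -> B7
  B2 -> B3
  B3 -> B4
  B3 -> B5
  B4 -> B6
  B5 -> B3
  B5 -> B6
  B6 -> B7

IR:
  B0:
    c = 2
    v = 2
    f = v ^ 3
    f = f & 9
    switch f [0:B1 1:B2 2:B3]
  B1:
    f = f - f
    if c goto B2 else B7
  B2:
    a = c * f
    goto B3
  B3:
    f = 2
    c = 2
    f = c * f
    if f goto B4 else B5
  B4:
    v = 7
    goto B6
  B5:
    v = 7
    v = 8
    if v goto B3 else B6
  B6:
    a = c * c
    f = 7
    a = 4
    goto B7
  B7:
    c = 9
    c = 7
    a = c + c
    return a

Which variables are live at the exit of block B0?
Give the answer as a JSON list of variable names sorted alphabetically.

Answer: ["c", "f"]

Analysis:
Per-block:
  B0: def={c,f,v} ue=∅
  B1: def={f} ue={c,f}
  B2: def={a} ue={c,f}
  B3: def={c,f} ue=∅
  B4: def={v} ue=∅
  B5: def={v} ue=∅
  B6: def={a,f} ue={c}
  B7: def={a,c} ue=∅

Backward fixpoint:
  B0: in=∅ out={c,f}
  B1: in={c,f} out={c,f}
  B2: in={c,f} out=∅
  B3: in=∅ out={c}
  B4: in={c} out={c}
  B5: in={c} out={c}
  B6: in={c} out=∅
  B7: in=∅ out=∅

live-out(B0) = ["c", "f"]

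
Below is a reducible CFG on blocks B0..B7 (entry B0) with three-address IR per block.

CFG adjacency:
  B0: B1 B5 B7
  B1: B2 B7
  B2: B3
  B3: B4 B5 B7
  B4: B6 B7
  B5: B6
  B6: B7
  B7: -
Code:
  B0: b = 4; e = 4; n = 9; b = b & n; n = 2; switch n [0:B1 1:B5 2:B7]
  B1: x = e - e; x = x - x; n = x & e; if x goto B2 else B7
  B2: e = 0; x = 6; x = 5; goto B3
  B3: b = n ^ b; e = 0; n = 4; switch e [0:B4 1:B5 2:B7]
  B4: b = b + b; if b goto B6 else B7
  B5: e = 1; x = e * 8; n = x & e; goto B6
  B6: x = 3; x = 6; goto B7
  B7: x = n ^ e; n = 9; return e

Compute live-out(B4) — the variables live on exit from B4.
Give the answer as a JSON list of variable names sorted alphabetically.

Answer: ["e", "n"]

Analysis:
Block summaries:
  B0: def={b,e,n} ue=∅
  B1: def={n,x} ue={e}
  B2: def={e,x} ue=∅
  B3: def={b,e,n} ue={b,n}
  B4: def={b} ue={b}
  B5: def={e,n,x} ue=∅
  B6: def={x} ue=∅
  B7: def={n,x} ue={e,n}

Backward fixpoint:
  B0 li=∅ lo={b,e,n}
  B1 li={b,e} lo={b,e,n}
  B2 li={b,n} lo={b,n}
  B3 li={b,n} lo={b,e,n}
  B4 li={b,e,n} lo={e,n}
  B5 li=∅ lo={e,n}
  B6 li={e,n} lo={e,n}
  B7 li={e,n} lo=∅

live-out(B4) = ["e", "n"]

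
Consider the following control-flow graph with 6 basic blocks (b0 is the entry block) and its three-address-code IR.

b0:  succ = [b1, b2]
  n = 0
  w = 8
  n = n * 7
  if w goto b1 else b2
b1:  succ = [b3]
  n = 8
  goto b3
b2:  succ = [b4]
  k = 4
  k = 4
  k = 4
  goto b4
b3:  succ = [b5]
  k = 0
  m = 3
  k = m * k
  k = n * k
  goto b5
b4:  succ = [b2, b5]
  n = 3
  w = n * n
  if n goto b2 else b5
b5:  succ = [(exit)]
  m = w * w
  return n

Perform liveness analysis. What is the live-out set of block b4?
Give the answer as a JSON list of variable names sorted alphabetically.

Block summaries:
  b0: {n,w} / ∅
  b1: {n} / ∅
  b2: {k} / ∅
  b3: {k,m} / {n}
  b4: {n,w} / ∅
  b5: {m} / {n,w}

Liveness:
  b0 li=∅ lo={w}
  b1 li={w} lo={n,w}
  b2 li=∅ lo=∅
  b3 li={n,w} lo={n,w}
  b4 li=∅ lo={n,w}
  b5 li={n,w} lo=∅

live-out(b4) = ["n", "w"]

Answer: ["n", "w"]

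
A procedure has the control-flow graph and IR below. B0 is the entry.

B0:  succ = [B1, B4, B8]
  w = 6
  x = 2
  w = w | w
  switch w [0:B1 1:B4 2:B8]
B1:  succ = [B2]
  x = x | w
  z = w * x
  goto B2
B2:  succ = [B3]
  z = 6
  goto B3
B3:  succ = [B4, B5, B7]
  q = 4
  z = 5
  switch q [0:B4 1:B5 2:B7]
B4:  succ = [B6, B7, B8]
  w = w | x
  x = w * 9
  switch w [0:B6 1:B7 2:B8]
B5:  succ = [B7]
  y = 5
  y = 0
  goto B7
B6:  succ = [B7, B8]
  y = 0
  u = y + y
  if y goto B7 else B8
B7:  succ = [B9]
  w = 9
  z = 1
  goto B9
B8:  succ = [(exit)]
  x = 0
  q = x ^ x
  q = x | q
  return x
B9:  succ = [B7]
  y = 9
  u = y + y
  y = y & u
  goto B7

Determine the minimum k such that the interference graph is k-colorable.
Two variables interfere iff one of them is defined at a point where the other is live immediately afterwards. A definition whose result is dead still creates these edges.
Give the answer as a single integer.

def/use:
  B0: {w,x} / ∅
  B1: {x,z} / {w,x}
  B2: {z} / ∅
  B3: {q,z} / ∅
  B4: {w,x} / {w,x}
  B5: {y} / ∅
  B6: {u,y} / ∅
  B7: {w,z} / ∅
  B8: {q,x} / ∅
  B9: {u,y} / ∅

Backward fixpoint:
  B0 li=∅ lo={w,x}
  B1 li={w,x} lo={w,x}
  B2 li={w,x} lo={w,x}
  B3 li={w,x} lo={w,x}
  B4 li={w,x} lo=∅
  B5 li=∅ lo=∅
  B6 li=∅ lo=∅
  B7 li=∅ lo=∅
  B8 li=∅ lo=∅
  B9 li=∅ lo=∅

Interference:
  q↔{w,x,z}
  u↔{y}
  w↔{q,x,z}
  x↔{q,w,z}
  y↔{u}
  z↔{q,w,x}

Registers:
  {q,w,x,z} pairwise interfere (4-clique) ⇒ χ ≥ 4
  assign q→c0 u→c0 w→c1 x→c2 y→c1 z→c3 — no edge inside a register ⇒ χ ≤ 4
  χ = 4

Answer: 4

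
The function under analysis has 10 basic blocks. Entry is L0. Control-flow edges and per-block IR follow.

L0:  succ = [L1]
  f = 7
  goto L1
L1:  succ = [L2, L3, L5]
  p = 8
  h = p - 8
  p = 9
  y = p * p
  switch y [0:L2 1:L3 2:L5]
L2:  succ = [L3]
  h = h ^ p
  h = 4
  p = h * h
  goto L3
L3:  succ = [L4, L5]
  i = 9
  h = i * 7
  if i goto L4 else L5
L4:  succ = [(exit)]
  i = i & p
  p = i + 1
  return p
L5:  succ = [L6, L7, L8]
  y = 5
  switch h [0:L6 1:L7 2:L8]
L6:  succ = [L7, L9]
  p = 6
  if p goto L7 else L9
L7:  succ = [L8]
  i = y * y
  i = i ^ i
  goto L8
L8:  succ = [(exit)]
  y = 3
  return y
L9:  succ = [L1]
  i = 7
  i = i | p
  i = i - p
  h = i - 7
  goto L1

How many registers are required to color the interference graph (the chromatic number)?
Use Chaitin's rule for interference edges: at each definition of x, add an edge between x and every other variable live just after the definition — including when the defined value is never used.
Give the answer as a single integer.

Answer: 3

Derivation:
def/use:
  L0 def {f} use ∅
  L1 def {h,p,y} use ∅
  L2 def {h,p} use {h,p}
  L3 def {h,i} use ∅
  L4 def {i,p} use {i,p}
  L5 def {y} use {h}
  L6 def {p} use ∅
  L7 def {i} use {y}
  L8 def {y} use ∅
  L9 def {h,i} use {p}

Live sets:
  L0 li=∅ lo=∅
  L1 li=∅ lo={h,p}
  L2 li={h,p} lo={p}
  L3 li={p} lo={h,i,p}
  L4 li={i,p} lo=∅
  L5 li={h} lo={y}
  L6 li={y} lo={p,y}
  L7 li={y} lo=∅
  L8 li=∅ lo=∅
  L9 li={p} lo=∅

Interfere edges:
  f — ∅
  h — {i,p,y}
  i — {h,p}
  p — {h,i,y}
  y — {h,p}

Registers:
  clique {h,i,p} ⇒ need ≥ 3
  assign f→r0 h→r0 i→r2 p→r1 y→r2 — no edge inside a register ⇒ χ ≤ 3
  χ = 3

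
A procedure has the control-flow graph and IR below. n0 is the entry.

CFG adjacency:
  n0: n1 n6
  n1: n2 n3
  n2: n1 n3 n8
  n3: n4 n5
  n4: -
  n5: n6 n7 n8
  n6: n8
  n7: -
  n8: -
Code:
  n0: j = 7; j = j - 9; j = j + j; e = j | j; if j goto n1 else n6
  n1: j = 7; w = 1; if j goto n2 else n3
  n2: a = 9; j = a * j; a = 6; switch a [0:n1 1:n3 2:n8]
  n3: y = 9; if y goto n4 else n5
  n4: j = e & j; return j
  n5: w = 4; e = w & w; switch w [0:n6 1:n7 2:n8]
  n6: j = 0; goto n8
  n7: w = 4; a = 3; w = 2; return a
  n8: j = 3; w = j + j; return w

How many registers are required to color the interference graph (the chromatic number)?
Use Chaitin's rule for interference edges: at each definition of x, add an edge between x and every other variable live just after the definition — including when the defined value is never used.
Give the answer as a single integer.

Answer: 4

Derivation:
Block summaries:
  n0 def {e,j} use ∅
  n1 def {j,w} use ∅
  n2 def {a,j} use {j}
  n3 def {y} use ∅
  n4 def {j} use {e,j}
  n5 def {e,w} use ∅
  n6 def {j} use ∅
  n7 def {a,w} use ∅
  n8 def {j,w} use ∅

Backward fixpoint:
  n0: in=∅ out={e}
  n1: in={e} out={e,j}
  n2: in={e,j} out={e,j}
  n3: in={e,j} out={e,j}
  n4: in={e,j} out=∅
  n5: in=∅ out=∅
  n6: in=∅ out=∅
  n7: in=∅ out=∅
  n8: in=∅ out=∅

Interference:
  a — {e,j,w}
  e — {a,j,w,y}
  j — {a,e,w,y}
  w — {a,e,j}
  y — {e,j}

Chromatic number:
  clique {a,e,j,w} ⇒ need ≥ 4
  4-colouring: r0={e}  r1={j}  r2={a,y}  r3={w}
  χ = 4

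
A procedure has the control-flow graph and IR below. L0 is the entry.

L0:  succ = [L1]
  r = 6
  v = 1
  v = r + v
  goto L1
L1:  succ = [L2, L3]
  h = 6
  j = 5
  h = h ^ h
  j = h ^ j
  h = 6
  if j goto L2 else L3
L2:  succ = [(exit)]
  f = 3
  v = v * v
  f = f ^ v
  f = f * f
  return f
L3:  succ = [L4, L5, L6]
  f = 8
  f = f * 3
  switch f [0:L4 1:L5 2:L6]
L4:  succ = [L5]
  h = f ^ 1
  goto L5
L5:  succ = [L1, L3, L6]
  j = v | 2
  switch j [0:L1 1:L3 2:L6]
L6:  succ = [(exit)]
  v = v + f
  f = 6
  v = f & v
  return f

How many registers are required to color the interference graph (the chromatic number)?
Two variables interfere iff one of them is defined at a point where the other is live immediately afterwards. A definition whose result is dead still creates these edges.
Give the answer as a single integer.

Per-block:
  L0 def {r,v} use ∅
  L1 def {h,j} use ∅
  L2 def {f,v} use {v}
  L3 def {f} use ∅
  L4 def {h} use {f}
  L5 def {j} use {v}
  L6 def {f,v} use {f,v}

Live sets:
  live L0: ∅→{v}
  live L1: {v}→{v}
  live L2: {v}→∅
  live L3: {v}→{f,v}
  live L4: {f,v}→{f,v}
  live L5: {f,v}→{f,v}
  live L6: {f,v}→∅

Interfere edges:
  f: {h,j,v}
  h: {f,j,v}
  j: {f,h,v}
  r: {v}
  v: {f,h,j,r}

Chromatic number:
  clique {f,h,j,v} ⇒ need ≥ 4
  4-colouring: c0={v}  c1={f,r}  c2={h}  c3={j}
  χ = 4

Answer: 4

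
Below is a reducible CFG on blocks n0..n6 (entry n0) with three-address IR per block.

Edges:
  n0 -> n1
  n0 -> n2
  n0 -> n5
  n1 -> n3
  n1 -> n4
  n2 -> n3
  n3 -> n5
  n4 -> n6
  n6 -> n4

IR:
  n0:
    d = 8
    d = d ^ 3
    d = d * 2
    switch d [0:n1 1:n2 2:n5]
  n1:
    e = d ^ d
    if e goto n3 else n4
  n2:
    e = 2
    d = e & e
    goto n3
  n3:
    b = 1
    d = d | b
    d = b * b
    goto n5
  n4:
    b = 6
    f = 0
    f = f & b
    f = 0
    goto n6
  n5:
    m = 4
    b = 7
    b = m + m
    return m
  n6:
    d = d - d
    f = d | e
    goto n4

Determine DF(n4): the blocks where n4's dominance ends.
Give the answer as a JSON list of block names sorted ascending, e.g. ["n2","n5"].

idom tree: n1←n0 n2←n0 n3←n0 n4←n1 n5←n0 n6←n4
Dom at joins:
  n3: preds {n1,n2}: {n0,n1} ∩ {n0,n2} = {n0}; idom=n0
  n4: preds {n1,n6}: {n0,n1} ∩ {n0,n1,n4,n6} = {n0,n1}; idom=n1
  n5: preds {n0,n3}: {n0} ∩ {n0,n3} = {n0}; idom=n0

Frontier:
  n3←n1: walk n1 to n0
  n3←n2: walk n2 to n0
  n4←n1: walk · to n1
  n4←n6: walk n6→n4 to n1
  n5←n0: walk · to n0
  n5←n3: walk n3 to n0
  n0: DF=∅
  n1: DF={n3}
  n2: DF={n3}
  n3: DF={n5}
  n4: DF={n4}
  n5: DF=∅
  n6: DF={n4}

DF(n4) = ["n4"]

Answer: ["n4"]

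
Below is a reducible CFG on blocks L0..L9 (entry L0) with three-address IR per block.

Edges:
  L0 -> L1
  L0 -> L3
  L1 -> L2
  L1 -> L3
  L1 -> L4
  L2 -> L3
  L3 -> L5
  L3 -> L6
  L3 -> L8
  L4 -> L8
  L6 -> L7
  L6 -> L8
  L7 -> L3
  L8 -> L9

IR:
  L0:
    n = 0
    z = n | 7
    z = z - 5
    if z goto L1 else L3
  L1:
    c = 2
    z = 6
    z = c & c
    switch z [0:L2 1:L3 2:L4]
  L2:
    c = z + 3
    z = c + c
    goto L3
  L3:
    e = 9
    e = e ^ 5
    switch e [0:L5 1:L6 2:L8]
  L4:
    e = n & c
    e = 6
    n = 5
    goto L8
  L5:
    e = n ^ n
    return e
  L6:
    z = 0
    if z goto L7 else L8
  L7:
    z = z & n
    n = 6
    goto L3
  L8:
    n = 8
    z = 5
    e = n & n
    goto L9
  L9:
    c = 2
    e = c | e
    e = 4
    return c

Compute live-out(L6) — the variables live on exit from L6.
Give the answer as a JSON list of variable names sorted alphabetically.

Answer: ["n", "z"]

Working:
Per-block:
  L0: {n,z} / ∅
  L1: {c,z} / ∅
  L2: {c,z} / {z}
  L3: {e} / ∅
  L4: {e,n} / {c,n}
  L5: {e} / {n}
  L6: {z} / ∅
  L7: {n,z} / {n,z}
  L8: {e,n,z} / ∅
  L9: {c,e} / {e}

Backward fixpoint:
  L0: in=∅ out={n}
  L1: in={n} out={c,n,z}
  L2: in={n,z} out={n}
  L3: in={n} out={n}
  L4: in={c,n} out=∅
  L5: in={n} out=∅
  L6: in={n} out={n,z}
  L7: in={n,z} out={n}
  L8: in=∅ out={e}
  L9: in={e} out=∅

live-out(L6) = ["n", "z"]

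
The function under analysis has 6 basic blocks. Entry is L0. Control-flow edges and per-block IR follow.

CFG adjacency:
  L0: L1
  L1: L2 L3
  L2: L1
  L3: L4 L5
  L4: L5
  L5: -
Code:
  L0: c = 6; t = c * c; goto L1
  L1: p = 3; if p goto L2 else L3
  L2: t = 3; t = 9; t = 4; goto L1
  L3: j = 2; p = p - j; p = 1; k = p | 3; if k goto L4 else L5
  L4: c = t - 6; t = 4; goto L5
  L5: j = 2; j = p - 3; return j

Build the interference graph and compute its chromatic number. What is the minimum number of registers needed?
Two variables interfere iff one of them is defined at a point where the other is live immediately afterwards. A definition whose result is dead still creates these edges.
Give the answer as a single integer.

Block summaries:
  L0: {c,t} / ∅
  L1: {p} / ∅
  L2: {t} / ∅
  L3: {j,k,p} / {p}
  L4: {c,t} / {t}
  L5: {j} / {p}

Backward fixpoint:
  L0: in=∅ out={t}
  L1: in={t} out={p,t}
  L2: in=∅ out={t}
  L3: in={p,t} out={p,t}
  L4: in={p,t} out={p}
  L5: in={p} out=∅

Interference:
  c: {p}
  j: {p,t}
  k: {p,t}
  p: {c,j,k,t}
  t: {j,k,p}

Colouring:
  clique {j,p,t} ⇒ need ≥ 3
  3-colouring: R0={p}  R1={c,t}  R2={j,k}
  χ = 3

Answer: 3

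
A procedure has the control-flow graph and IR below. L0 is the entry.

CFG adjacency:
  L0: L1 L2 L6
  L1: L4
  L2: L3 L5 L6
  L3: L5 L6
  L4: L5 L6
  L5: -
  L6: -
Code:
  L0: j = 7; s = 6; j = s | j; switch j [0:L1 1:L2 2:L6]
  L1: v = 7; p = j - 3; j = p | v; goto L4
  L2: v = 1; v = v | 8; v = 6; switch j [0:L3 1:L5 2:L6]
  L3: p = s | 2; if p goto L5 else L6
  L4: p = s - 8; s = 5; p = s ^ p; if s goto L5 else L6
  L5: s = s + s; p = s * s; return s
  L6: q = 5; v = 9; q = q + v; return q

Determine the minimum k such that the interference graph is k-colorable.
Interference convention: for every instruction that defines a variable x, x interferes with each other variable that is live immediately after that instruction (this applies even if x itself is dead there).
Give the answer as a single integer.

Answer: 3

Analysis:
Per-block:
  L0: def={j,s} ue=∅
  L1: def={j,p,v} ue={j}
  L2: def={v} ue={j}
  L3: def={p} ue={s}
  L4: def={p,s} ue={s}
  L5: def={p,s} ue={s}
  L6: def={q,v} ue=∅

Backward fixpoint:
  L0: in=∅ out={j,s}
  L1: in={j,s} out={s}
  L2: in={j,s} out={s}
  L3: in={s} out={s}
  L4: in={s} out={s}
  L5: in={s} out=∅
  L6: in=∅ out=∅

Interference:
  j: {s,v}
  p: {s,v}
  q: {v}
  s: {j,p,v}
  v: {j,p,q,s}

Chromatic number:
  {j,s,v} pairwise interfere (3-clique) ⇒ χ ≥ 3
  3-colouring: c0={v}  c1={q,s}  c2={j,p}
  χ = 3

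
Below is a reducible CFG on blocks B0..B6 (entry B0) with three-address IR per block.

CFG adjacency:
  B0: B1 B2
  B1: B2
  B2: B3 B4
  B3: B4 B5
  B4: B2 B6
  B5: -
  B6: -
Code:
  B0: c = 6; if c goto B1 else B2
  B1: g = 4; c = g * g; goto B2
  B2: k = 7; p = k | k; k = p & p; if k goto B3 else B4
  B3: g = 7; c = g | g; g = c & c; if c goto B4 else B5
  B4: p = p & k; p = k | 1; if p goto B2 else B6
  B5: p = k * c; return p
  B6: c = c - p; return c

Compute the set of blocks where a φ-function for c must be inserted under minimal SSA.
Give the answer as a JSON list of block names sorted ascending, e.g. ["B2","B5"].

idom tree: B1←B0 B2←B0 B3←B2 B4←B2 B5←B3 B6←B4
Join-block Dom:
  B2: preds {B0,B1,B4}: {B0} ∩ {B0,B1} ∩ {B0,B2,B4} = {B0}; idom=B0
  B4: preds {B2,B3}: {B0,B2} ∩ {B0,B2,B3} = {B0,B2}; idom=B2

DF walk-up:
  B2←B0: walk · to B0
  B2←B1: walk B1 to B0
  B2←B4: walk B4→B2 to B0
  B4←B2: walk · to B2
  B4←B3: walk B3 to B2
  B0: DF=∅
  B1: DF={B2}
  B2: DF={B2}
  B3: DF={B4}
  B4: DF={B2}
  B5: DF=∅
  B6: DF=∅

φ for c: defs {B0,B1,B3,B6}
  DF⁺ = {B2,B4}

Answer: ["B2", "B4"]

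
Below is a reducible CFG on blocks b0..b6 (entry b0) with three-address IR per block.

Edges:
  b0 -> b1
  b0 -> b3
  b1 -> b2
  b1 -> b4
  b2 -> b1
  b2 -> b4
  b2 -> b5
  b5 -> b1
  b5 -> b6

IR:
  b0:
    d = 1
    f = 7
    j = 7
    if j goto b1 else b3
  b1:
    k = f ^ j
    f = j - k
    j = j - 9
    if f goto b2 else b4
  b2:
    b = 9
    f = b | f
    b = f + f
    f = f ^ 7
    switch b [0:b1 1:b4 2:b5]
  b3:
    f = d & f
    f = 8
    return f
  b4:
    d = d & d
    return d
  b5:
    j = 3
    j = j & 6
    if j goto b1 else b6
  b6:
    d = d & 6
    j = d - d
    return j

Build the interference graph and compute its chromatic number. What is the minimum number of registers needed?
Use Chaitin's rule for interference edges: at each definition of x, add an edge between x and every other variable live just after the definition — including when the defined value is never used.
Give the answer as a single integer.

Answer: 4

Analysis:
def/use:
  b0: {d,f,j} / ∅
  b1: {f,j,k} / {f,j}
  b2: {b,f} / {f}
  b3: {f} / {d,f}
  b4: {d} / {d}
  b5: {j} / ∅
  b6: {d,j} / {d}

Liveness:
  live b0: ∅→{d,f,j}
  live b1: {d,f,j}→{d,f,j}
  live b2: {d,f,j}→{d,f,j}
  live b3: {d,f}→∅
  live b4: {d}→∅
  live b5: {d,f}→{d,f,j}
  live b6: {d}→∅

Interfere edges:
  b: {d,f,j}
  d: {b,f,j,k}
  f: {b,d,j}
  j: {b,d,f,k}
  k: {d,j}

Colouring:
  {b,d,f,j} pairwise interfere (4-clique) ⇒ χ ≥ 4
  4-colouring: R0={d}  R1={j}  R2={b,k}  R3={f}
  χ = 4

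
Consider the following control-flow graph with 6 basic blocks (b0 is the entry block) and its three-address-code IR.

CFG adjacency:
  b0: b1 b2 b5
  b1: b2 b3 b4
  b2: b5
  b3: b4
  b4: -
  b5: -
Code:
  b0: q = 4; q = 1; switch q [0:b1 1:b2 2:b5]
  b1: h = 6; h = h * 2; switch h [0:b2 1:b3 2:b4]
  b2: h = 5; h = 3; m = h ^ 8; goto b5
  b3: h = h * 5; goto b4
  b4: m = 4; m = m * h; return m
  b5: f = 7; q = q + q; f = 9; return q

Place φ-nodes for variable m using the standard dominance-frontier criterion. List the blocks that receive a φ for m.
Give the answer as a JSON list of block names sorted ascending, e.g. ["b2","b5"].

Answer: ["b5"]

Working:
idom tree: b1←b0 b2←b0 b3←b1 b4←b1 b5←b0
Dom at joins:
  b2: preds {b0,b1}: {b0} ∩ {b0,b1} = {b0}; idom=b0
  b4: preds {b1,b3}: {b0,b1} ∩ {b0,b1,b3} = {b0,b1}; idom=b1
  b5: preds {b0,b2}: {b0} ∩ {b0,b2} = {b0}; idom=b0

Frontier:
  join b2 pred b0: · stop@b0
  join b2 pred b1: b1 stop@b0
  join b4 pred b1: · stop@b1
  join b4 pred b3: b3 stop@b1
  join b5 pred b0: · stop@b0
  join b5 pred b2: b2 stop@b0
  b0 → ∅
  b1 → {b2}
  b2 → {b5}
  b3 → {b4}
  b4 → ∅
  b5 → ∅

φ for m: defs {b2,b4}
  DF⁺ = {b5}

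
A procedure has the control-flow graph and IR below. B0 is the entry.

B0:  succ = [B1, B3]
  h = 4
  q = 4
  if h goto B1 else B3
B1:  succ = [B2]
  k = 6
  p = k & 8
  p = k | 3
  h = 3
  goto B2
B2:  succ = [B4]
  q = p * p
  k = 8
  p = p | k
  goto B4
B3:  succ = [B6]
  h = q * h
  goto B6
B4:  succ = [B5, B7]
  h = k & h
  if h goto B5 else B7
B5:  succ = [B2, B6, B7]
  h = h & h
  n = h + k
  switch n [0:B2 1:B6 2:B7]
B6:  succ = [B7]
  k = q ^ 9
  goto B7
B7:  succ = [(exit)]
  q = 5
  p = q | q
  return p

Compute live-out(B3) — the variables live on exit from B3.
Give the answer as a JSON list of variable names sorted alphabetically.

Block summaries:
  B0: {h,q} / ∅
  B1: {h,k,p} / ∅
  B2: {k,p,q} / {p}
  B3: {h} / {h,q}
  B4: {h} / {h,k}
  B5: {h,n} / {h,k}
  B6: {k} / {q}
  B7: {p,q} / ∅

Live sets:
  B0: in=∅ out={h,q}
  B1: in=∅ out={h,p}
  B2: in={h,p} out={h,k,p,q}
  B3: in={h,q} out={q}
  B4: in={h,k,p,q} out={h,k,p,q}
  B5: in={h,k,p,q} out={h,p,q}
  B6: in={q} out=∅
  B7: in=∅ out=∅

live-out(B3) = ["q"]

Answer: ["q"]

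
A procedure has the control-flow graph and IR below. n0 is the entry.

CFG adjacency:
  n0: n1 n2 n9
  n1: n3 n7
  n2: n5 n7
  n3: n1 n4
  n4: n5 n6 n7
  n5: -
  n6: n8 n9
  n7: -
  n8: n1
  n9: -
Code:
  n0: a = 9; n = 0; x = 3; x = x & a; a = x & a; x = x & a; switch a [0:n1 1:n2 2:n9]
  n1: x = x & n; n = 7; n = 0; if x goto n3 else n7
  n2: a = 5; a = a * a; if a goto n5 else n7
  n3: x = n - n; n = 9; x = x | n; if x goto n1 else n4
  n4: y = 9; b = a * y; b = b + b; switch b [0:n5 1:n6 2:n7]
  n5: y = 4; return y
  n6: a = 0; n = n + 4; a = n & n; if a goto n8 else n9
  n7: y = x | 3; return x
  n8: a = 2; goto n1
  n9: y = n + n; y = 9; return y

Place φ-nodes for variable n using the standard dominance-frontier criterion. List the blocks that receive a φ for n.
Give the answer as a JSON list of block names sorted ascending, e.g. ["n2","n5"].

idom tree: n1←n0 n2←n0 n3←n1 n4←n3 n5←n0 n6←n4 n7←n0 n8←n6 n9←n0
Dom at joins:
  n1: preds {n0,n3,n8}: {n0} ∩ {n0,n1,n3} ∩ {n0,n1,n3,n4,n6,n8} = {n0}; idom=n0
  n5: preds {n2,n4}: {n0,n2} ∩ {n0,n1,n3,n4} = {n0}; idom=n0
  n7: preds {n1,n2,n4}: {n0,n1} ∩ {n0,n2} ∩ {n0,n1,n3,n4} = {n0}; idom=n0
  n9: preds {n0,n6}: {n0} ∩ {n0,n1,n3,n4,n6} = {n0}; idom=n0

DF derivation:
  n1←n0: walk · to n0
  n1←n3: walk n3→n1 to n0
  n1←n8: walk n8→n6→n4→n3→n1 to n0
  n5←n2: walk n2 to n0
  n5←n4: walk n4→n3→n1 to n0
  n7←n1: walk n1 to n0
  n7←n2: walk n2 to n0
  n7←n4: walk n4→n3→n1 to n0
  n9←n0: walk · to n0
  n9←n6: walk n6→n4→n3→n1 to n0
  n0: DF=∅
  n1: DF={n1,n5,n7,n9}
  n2: DF={n5,n7}
  n3: DF={n1,n5,n7,n9}
  n4: DF={n1,n5,n7,n9}
  n5: DF=∅
  n6: DF={n1,n9}
  n7: DF=∅
  n8: DF={n1}
  n9: DF=∅

φ for n: defs {n0,n1,n3,n6}
  DF⁺ = {n1,n5,n7,n9}

Answer: ["n1", "n5", "n7", "n9"]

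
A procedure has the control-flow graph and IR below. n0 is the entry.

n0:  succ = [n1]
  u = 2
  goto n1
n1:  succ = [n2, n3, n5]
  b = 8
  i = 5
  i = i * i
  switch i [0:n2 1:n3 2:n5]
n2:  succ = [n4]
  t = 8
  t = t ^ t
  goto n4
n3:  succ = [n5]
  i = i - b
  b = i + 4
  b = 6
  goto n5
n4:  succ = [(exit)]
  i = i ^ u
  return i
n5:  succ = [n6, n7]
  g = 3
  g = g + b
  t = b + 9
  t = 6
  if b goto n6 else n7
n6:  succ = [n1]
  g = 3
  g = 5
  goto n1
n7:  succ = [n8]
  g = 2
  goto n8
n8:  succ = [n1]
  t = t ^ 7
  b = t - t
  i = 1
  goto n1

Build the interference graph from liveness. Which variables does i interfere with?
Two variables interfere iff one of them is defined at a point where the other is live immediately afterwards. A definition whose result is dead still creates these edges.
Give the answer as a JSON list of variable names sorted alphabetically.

Block summaries:
  n0 def {u} use ∅
  n1 def {b,i} use ∅
  n2 def {t} use ∅
  n3 def {b,i} use {b,i}
  n4 def {i} use {i,u}
  n5 def {g,t} use {b}
  n6 def {g} use ∅
  n7 def {g} use ∅
  n8 def {b,i,t} use {t}

Liveness:
  n0: in=∅ out={u}
  n1: in={u} out={b,i,u}
  n2: in={i,u} out={i,u}
  n3: in={b,i,u} out={b,u}
  n4: in={i,u} out=∅
  n5: in={b,u} out={t,u}
  n6: in={u} out={u}
  n7: in={t,u} out={t,u}
  n8: in={t,u} out={u}

Conflict graph:
  b — {g,i,t,u}
  g — {b,t,u}
  i — {b,t,u}
  t — {b,g,i,u}
  u — {b,g,i,t}

N(i) = ["b", "t", "u"]

Answer: ["b", "t", "u"]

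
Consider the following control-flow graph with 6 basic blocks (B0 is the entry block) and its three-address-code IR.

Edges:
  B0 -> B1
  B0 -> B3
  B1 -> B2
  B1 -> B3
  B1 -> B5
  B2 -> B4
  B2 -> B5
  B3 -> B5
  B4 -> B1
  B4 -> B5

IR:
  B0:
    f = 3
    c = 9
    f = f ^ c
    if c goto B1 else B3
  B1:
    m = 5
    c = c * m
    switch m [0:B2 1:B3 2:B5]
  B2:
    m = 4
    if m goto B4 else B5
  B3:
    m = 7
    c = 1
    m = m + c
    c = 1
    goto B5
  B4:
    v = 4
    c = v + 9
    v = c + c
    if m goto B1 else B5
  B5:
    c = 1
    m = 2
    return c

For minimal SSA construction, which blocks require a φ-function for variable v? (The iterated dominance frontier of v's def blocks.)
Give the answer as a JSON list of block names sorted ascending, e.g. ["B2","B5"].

Answer: ["B1", "B3", "B5"]

Working:
idom tree: B1←B0 B2←B1 B3←B0 B4←B2 B5←B0
Dom∩ at merges:
  B1: preds {B0,B4}: {B0} ∩ {B0,B1,B2,B4} = {B0}; idom=B0
  B3: preds {B0,B1}: {B0} ∩ {B0,B1} = {B0}; idom=B0
  B5: preds {B1,B2,B3,B4}: {B0,B1} ∩ {B0,B1,B2} ∩ {B0,B3} ∩ {B0,B1,B2,B4} = {B0}; idom=B0

DF walk-up:
  B1←B0: walk · to B0
  B1←B4: walk B4→B2→B1 to B0
  B3←B0: walk · to B0
  B3←B1: walk B1 to B0
  B5←B1: walk B1 to B0
  B5←B2: walk B2→B1 to B0
  B5←B3: walk B3 to B0
  B5←B4: walk B4→B2→B1 to B0
  DF(B0)=∅
  DF(B1)={B1,B3,B5}
  DF(B2)={B1,B5}
  DF(B3)={B5}
  DF(B4)={B1,B5}
  DF(B5)=∅

φ for v: defs {B4}
  DF⁺ = {B1,B3,B5}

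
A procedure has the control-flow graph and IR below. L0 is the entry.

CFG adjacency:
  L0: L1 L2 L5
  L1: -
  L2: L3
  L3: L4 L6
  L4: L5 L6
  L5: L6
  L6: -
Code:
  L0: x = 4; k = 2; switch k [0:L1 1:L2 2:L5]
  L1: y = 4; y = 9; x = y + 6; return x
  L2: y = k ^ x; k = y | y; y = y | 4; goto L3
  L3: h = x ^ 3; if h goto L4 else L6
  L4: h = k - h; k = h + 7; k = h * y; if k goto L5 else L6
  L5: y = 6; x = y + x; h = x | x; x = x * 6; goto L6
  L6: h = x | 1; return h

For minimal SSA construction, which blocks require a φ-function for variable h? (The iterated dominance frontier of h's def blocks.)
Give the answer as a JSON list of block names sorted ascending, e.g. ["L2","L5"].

idom tree: L1←L0 L2←L0 L3←L2 L4←L3 L5←L0 L6←L0
Dom∩ at merges:
  L5: preds {L0,L4}: {L0} ∩ {L0,L2,L3,L4} = {L0}; idom=L0
  L6: preds {L3,L4,L5}: {L0,L2,L3} ∩ {L0,L2,L3,L4} ∩ {L0,L5} = {L0}; idom=L0

DF walk-up:
  join L5 pred L0: · stop@L0
  join L5 pred L4: L4→L3→L2 stop@L0
  join L6 pred L3: L3→L2 stop@L0
  join L6 pred L4: L4→L3→L2 stop@L0
  join L6 pred L5: L5 stop@L0
  DF(L0)=∅
  DF(L1)=∅
  DF(L2)={L5,L6}
  DF(L3)={L5,L6}
  DF(L4)={L5,L6}
  DF(L5)={L6}
  DF(L6)=∅

φ for h: defs {L3,L4,L5,L6}
  DF⁺ = {L5,L6}

Answer: ["L5", "L6"]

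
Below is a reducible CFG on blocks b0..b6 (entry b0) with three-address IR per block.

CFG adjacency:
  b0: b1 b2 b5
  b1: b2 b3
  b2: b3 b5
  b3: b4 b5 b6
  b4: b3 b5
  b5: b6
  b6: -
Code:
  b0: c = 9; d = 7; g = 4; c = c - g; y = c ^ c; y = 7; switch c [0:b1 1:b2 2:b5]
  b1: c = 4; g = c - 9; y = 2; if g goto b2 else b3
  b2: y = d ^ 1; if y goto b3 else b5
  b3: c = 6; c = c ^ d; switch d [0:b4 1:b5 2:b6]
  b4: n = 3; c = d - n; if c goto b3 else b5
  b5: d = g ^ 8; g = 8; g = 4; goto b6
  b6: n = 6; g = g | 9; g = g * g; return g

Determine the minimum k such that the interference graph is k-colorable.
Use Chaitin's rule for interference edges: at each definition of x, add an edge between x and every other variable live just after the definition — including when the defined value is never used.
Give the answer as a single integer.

def/use:
  b0: {c,d,g,y} / ∅
  b1: {c,g,y} / ∅
  b2: {y} / {d}
  b3: {c} / {d}
  b4: {c,n} / {d}
  b5: {d,g} / {g}
  b6: {g,n} / {g}

Backward fixpoint:
  live b0: ∅→{d,g}
  live b1: {d}→{d,g}
  live b2: {d,g}→{d,g}
  live b3: {d,g}→{d,g}
  live b4: {d,g}→{d,g}
  live b5: {g}→{g}
  live b6: {g}→∅

Interference:
  c: {d,g,y}
  d: {c,g,n,y}
  g: {c,d,n,y}
  n: {d,g}
  y: {c,d,g}

Registers:
  {c,d,g,y} pairwise interfere (4-clique) ⇒ χ ≥ 4
  4-colouring: r0={d}  r1={g}  r2={c,n}  r3={y}
  χ = 4

Answer: 4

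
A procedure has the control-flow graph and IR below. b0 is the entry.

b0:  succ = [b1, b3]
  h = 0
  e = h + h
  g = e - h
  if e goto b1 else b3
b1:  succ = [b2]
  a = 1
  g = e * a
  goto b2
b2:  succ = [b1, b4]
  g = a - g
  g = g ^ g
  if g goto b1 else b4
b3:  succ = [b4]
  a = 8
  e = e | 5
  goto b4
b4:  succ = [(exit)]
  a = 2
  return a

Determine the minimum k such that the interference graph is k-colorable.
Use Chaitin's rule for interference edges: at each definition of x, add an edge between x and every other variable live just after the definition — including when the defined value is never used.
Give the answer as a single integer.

Answer: 3

Analysis:
def/use:
  b0 def {e,g,h} use ∅
  b1 def {a,g} use {e}
  b2 def {g} use {a,g}
  b3 def {a,e} use {e}
  b4 def {a} use ∅

Live sets:
  b0: in=∅ out={e}
  b1: in={e} out={a,e,g}
  b2: in={a,e,g} out={e}
  b3: in={e} out=∅
  b4: in=∅ out=∅

Conflict graph:
  a: {e,g}
  e: {a,g,h}
  g: {a,e}
  h: {e}

Colouring:
  lower bound: {a,e,g} mutually conflict ⇒ χ ≥ 3
  assign a→R1 e→R0 g→R2 h→R1 — no edge inside a register ⇒ χ ≤ 3
  χ = 3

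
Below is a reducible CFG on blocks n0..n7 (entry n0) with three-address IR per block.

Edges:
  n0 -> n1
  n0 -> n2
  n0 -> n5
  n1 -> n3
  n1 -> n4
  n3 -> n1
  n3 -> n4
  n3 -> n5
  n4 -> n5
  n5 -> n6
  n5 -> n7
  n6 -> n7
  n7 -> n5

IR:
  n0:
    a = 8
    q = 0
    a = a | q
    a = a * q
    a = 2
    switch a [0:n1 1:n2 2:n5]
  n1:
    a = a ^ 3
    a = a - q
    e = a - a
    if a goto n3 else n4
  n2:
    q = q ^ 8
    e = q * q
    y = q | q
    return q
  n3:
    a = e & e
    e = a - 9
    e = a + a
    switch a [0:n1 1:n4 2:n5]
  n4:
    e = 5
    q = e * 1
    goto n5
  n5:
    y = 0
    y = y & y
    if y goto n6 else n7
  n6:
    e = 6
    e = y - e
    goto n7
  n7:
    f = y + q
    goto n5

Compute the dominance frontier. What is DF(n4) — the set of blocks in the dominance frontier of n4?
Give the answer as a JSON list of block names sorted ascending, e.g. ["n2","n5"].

idom tree: n1←n0 n2←n0 n3←n1 n4←n1 n5←n0 n6←n5 n7←n5
Dom at joins:
  n1: preds {n0,n3}: {n0} ∩ {n0,n1,n3} = {n0}; idom=n0
  n4: preds {n1,n3}: {n0,n1} ∩ {n0,n1,n3} = {n0,n1}; idom=n1
  n5: preds {n0,n3,n4,n7}: {n0} ∩ {n0,n1,n3} ∩ {n0,n1,n4} ∩ {n0,n5,n7} = {n0}; idom=n0
  n7: preds {n5,n6}: {n0,n5} ∩ {n0,n5,n6} = {n0,n5}; idom=n5

Frontier:
  join n1 pred n0: · stop@n0
  join n1 pred n3: n3→n1 stop@n0
  join n4 pred n1: · stop@n1
  join n4 pred n3: n3 stop@n1
  join n5 pred n0: · stop@n0
  join n5 pred n3: n3→n1 stop@n0
  join n5 pred n4: n4→n1 stop@n0
  join n5 pred n7: n7→n5 stop@n0
  join n7 pred n5: · stop@n5
  join n7 pred n6: n6 stop@n5
  n0 → ∅
  n1 → {n1,n5}
  n2 → ∅
  n3 → {n1,n4,n5}
  n4 → {n5}
  n5 → {n5}
  n6 → {n7}
  n7 → {n5}

DF(n4) = ["n5"]

Answer: ["n5"]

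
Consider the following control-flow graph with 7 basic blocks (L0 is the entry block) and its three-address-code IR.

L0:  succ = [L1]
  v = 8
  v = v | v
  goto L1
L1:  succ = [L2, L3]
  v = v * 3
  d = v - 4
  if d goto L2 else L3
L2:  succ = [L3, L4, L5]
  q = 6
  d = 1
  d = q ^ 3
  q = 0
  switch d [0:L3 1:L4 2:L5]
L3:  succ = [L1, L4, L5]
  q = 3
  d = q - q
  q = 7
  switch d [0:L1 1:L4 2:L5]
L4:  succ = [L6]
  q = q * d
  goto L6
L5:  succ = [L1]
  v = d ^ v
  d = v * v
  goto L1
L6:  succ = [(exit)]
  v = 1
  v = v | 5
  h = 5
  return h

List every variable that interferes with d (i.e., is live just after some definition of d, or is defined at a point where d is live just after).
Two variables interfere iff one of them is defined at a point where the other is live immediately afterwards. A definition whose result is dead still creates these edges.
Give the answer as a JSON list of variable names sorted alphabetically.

Answer: ["q", "v"]

Derivation:
Block summaries:
  L0: {v} / ∅
  L1: {d,v} / {v}
  L2: {d,q} / ∅
  L3: {d,q} / ∅
  L4: {q} / {d,q}
  L5: {d,v} / {d,v}
  L6: {h,v} / ∅

Live sets:
  L0: in=∅ out={v}
  L1: in={v} out={v}
  L2: in={v} out={d,q,v}
  L3: in={v} out={d,q,v}
  L4: in={d,q} out=∅
  L5: in={d,v} out={v}
  L6: in=∅ out=∅

Conflict graph:
  d: {q,v}
  h: ∅
  q: {d,v}
  v: {d,q}

N(d) = ["q", "v"]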